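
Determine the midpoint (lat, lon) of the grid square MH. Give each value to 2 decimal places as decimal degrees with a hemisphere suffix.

15.00° S, 70.00° E

Field M=12, H=7: +12·20° lon, +7·10° lat → SW at lon 60°, lat -20°.
Cell spans 20° lon × 10° lat. Centre is SW corner plus half of each.
latitude 15.00° S, longitude 70.00° E.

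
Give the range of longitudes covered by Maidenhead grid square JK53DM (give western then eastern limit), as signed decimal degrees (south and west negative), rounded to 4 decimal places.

Field J=9, K=10: +9·20° lon, +10·10° lat → SW at lon 0°, lat 10°.
Square 5, 3: +5·2° lon, +3·1° lat → SW at lon 10°, lat 13°.
Subsquare d=3, m=12: +3·0.0833333° lon, +12·0.0416667° lat → SW at lon 10.25°, lat 13.5°.
Cell spans 0.0833333° lon × 0.0416667° lat.
west 10.2500, east 10.3333.

10.2500, 10.3333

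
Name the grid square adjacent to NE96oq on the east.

NE96pq

Longitude subsquare o = 14; +1 → 15 = p.
The latitude characters are unchanged.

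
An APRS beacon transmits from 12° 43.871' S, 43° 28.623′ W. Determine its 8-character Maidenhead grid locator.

Shift to the Maidenhead origin (180°W, 90°S): lon 136.52295, lat 77.26882.
Field (20°×10°, letters A–R): lon ⌊136.52295/20⌋ = 6 → G; lat ⌊77.26882/10⌋ = 7 → H.
Square (2°×1°, digits 0–9): lon ⌊16.52295/2⌋ = 8; lat ⌊7.26882/1⌋ = 7.
Subsquare (5′×2.5′, letters a–x): lon ⌊0.52295/0.0833333⌋ = 6 → g; lat ⌊0.26882/0.0416667⌋ = 6 → g.
Extended square (30″×15″, digits 0–9): lon ⌊0.02295/0.00833333⌋ = 2; lat ⌊0.01882/0.00416667⌋ = 4.

GH87gg24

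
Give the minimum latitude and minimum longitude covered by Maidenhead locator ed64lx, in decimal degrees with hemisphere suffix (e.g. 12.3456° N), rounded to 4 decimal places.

Field E=4, D=3: +4·20° lon, +3·10° lat → SW at lon -100°, lat -60°.
Square 6, 4: +6·2° lon, +4·1° lat → SW at lon -88°, lat -56°.
Subsquare l=11, x=23: +11·0.0833333° lon, +23·0.0416667° lat → SW at lon -87.0833°, lat -55.0417°.
latitude 55.0417° S, longitude 87.0833° W.

55.0417° S, 87.0833° W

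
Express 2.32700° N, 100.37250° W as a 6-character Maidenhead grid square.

DJ92th

Shift to the Maidenhead origin (180°W, 90°S): lon 79.6275, lat 92.3270.
Field (20°×10°, letters A–R): lon ⌊79.6275/20⌋ = 3 → D; lat ⌊92.3270/10⌋ = 9 → J.
Square (2°×1°, digits 0–9): lon ⌊19.6275/2⌋ = 9; lat ⌊2.3270/1⌋ = 2.
Subsquare (5′×2.5′, letters a–x): lon ⌊1.6275/0.0833333⌋ = 19 → t; lat ⌊0.3270/0.0416667⌋ = 7 → h.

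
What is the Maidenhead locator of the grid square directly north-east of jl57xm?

JL67an

Longitude subsquare x = 23; +1 → 24, wraps to 0 = a, carry into square.
Longitude square 5; +1 → 6.
Latitude subsquare m = 12; +1 → 13 = n.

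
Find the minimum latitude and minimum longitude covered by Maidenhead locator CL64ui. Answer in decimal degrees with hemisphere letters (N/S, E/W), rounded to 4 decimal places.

24.3333° N, 126.3333° W

Field C=2, L=11: +2·20° lon, +11·10° lat → SW at lon -140°, lat 20°.
Square 6, 4: +6·2° lon, +4·1° lat → SW at lon -128°, lat 24°.
Subsquare u=20, i=8: +20·0.0833333° lon, +8·0.0416667° lat → SW at lon -126.333°, lat 24.3333°.
latitude 24.3333° N, longitude 126.3333° W.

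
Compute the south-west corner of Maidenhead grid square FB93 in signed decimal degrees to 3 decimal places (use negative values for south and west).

Field F=5, B=1: +5·20° lon, +1·10° lat → SW at lon -80°, lat -80°.
Square 9, 3: +9·2° lon, +3·1° lat → SW at lon -62°, lat -77°.
latitude -77.000, longitude -62.000.

-77.000, -62.000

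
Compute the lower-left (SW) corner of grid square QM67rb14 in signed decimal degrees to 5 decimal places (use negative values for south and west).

Field Q=16, M=12: +16·20° lon, +12·10° lat → SW at lon 140°, lat 30°.
Square 6, 7: +6·2° lon, +7·1° lat → SW at lon 152°, lat 37°.
Subsquare r=17, b=1: +17·0.0833333° lon, +1·0.0416667° lat → SW at lon 153.417°, lat 37.0417°.
Extended square 1, 4: +1·0.00833333° lon, +4·0.00416667° lat → SW at lon 153.425°, lat 37.0583°.
latitude 37.05833, longitude 153.42500.

37.05833, 153.42500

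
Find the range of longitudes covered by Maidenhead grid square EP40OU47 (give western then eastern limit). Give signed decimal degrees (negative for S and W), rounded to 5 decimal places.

Field E=4, P=15: +4·20° lon, +15·10° lat → SW at lon -100°, lat 60°.
Square 4, 0: +4·2° lon, +0·1° lat → SW at lon -92°, lat 60°.
Subsquare o=14, u=20: +14·0.0833333° lon, +20·0.0416667° lat → SW at lon -90.8333°, lat 60.8333°.
Extended square 4, 7: +4·0.00833333° lon, +7·0.00416667° lat → SW at lon -90.8°, lat 60.8625°.
Cell spans 0.00833333° lon × 0.00416667° lat.
west -90.80000, east -90.79167.

-90.80000, -90.79167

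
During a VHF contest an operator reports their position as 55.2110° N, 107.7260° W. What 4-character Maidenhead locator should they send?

DO65

Add 180° to longitude and 90° to latitude: 72.27, 145.21.
Field: 72.27/20 → 3 → D, 145.21/10 → 14 → O; chars DO.
Square: 12.27/2 → 6, 5.21/1 → 5; chars 65.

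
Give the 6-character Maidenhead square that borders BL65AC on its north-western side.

BL55xd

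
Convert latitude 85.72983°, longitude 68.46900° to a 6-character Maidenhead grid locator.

MR45fr

Offset from 180°W / 90°S: lon 248.4690°, lat 175.7298°.
Field: 248.4690/20 → 12 → M, 175.7298/10 → 17 → R; chars MR.
Square: 8.4690/2 → 4, 5.7298/1 → 5; chars 45.
Subsquare: 0.4690/0.0833333 → 5 → f, 0.7298/0.0416667 → 17 → r; chars fr.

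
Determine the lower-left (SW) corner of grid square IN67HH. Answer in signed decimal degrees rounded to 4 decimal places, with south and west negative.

47.2917, -7.4167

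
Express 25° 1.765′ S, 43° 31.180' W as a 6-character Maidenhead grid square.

GG84fx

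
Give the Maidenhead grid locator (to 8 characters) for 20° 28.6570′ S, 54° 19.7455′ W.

Add 180° to longitude and 90° to latitude: 125.67091, 69.52238.
Field (20°×10°, letters A–R): lon ⌊125.67091/20⌋ = 6 → G; lat ⌊69.52238/10⌋ = 6 → G.
Square (2°×1°, digits 0–9): lon ⌊5.67091/2⌋ = 2; lat ⌊9.52238/1⌋ = 9.
Subsquare (5′×2.5′, letters a–x): lon ⌊1.67091/0.0833333⌋ = 20 → u; lat ⌊0.52238/0.0416667⌋ = 12 → m.
Extended square (30″×15″, digits 0–9): lon ⌊0.00424/0.00833333⌋ = 0; lat ⌊0.02238/0.00416667⌋ = 5.

GG29um05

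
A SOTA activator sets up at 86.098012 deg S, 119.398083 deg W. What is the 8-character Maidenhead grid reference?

Offset from 180°W / 90°S: lon 60.60192°, lat 3.90199°.
Field (20°×10°, letters A–R): 60.60192/20 → 3 → D, 3.90199/10 → 0 → A; chars DA.
Square (2°×1°, digits 0–9): 0.60192/2 → 0, 3.90199/1 → 3; chars 03.
Subsquare (5′×2.5′, letters a–x): 0.60192/0.0833333 → 7 → h, 0.90199/0.0416667 → 21 → v; chars hv.
Extended square (30″×15″, digits 0–9): 0.01858/0.00833333 → 2, 0.02699/0.00416667 → 6; chars 26.

DA03hv26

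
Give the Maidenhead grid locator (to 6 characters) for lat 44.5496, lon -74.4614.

Add 180° to longitude and 90° to latitude: 105.5386, 134.5496.
Field: lon ⌊105.5386/20⌋ = 5 → F; lat ⌊134.5496/10⌋ = 13 → N.
Square: lon ⌊5.5386/2⌋ = 2; lat ⌊4.5496/1⌋ = 4.
Subsquare: lon ⌊1.5386/0.0833333⌋ = 18 → s; lat ⌊0.5496/0.0416667⌋ = 13 → n.

FN24sn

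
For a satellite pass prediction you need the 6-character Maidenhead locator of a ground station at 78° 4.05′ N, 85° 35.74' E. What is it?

Add 180° to longitude and 90° to latitude: 265.5957, 168.0675.
Field: lon ⌊265.5957/20⌋ = 13 → N; lat ⌊168.0675/10⌋ = 16 → Q.
Square: lon ⌊5.5957/2⌋ = 2; lat ⌊8.0675/1⌋ = 8.
Subsquare: lon ⌊1.5957/0.0833333⌋ = 19 → t; lat ⌊0.0675/0.0416667⌋ = 1 → b.

NQ28tb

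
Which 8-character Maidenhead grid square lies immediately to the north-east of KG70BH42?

KG70bh53

Longitude extended square 4; +1 → 5.
Latitude extended square 2; +1 → 3.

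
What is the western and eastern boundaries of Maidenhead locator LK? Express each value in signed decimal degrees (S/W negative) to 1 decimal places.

Field L=11, K=10: +11·20° lon, +10·10° lat → SW at lon 40°, lat 10°.
Cell spans 20° lon × 10° lat.
west 40.0, east 60.0.

40.0, 60.0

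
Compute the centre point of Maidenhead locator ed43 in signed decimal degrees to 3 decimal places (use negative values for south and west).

-56.500, -91.000

Field E=4, D=3: +4·20° lon, +3·10° lat → SW at lon -100°, lat -60°.
Square 4, 3: +4·2° lon, +3·1° lat → SW at lon -92°, lat -57°.
Cell spans 2° lon × 1° lat. Centre is SW corner plus half of each.
latitude -56.500, longitude -91.000.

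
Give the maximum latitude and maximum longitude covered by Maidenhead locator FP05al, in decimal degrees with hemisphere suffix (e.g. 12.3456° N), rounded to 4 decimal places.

65.5000° N, 79.9167° W

Field F=5, P=15: +5·20° lon, +15·10° lat → SW at lon -80°, lat 60°.
Square 0, 5: +0·2° lon, +5·1° lat → SW at lon -80°, lat 65°.
Subsquare a=0, l=11: +0·0.0833333° lon, +11·0.0416667° lat → SW at lon -80°, lat 65.4583°.
Cell spans 0.0833333° lon × 0.0416667° lat. NE corner is SW corner plus one full cell.
latitude 65.5000° N, longitude 79.9167° W.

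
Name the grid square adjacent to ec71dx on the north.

EC72da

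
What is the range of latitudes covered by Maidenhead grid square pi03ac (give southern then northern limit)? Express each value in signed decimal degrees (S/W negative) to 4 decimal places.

Field P=15, I=8: +15·20° lon, +8·10° lat → SW at lon 120°, lat -10°.
Square 0, 3: +0·2° lon, +3·1° lat → SW at lon 120°, lat -7°.
Subsquare a=0, c=2: +0·0.0833333° lon, +2·0.0416667° lat → SW at lon 120°, lat -6.91667°.
Cell spans 0.0833333° lon × 0.0416667° lat.
south -6.9167, north -6.8750.

-6.9167, -6.8750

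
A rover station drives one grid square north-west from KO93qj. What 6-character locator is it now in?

KO93pk

Longitude subsquare q = 16; −1 → 15 = p.
Latitude subsquare j = 9; +1 → 10 = k.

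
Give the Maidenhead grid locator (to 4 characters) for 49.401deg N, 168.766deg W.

AN59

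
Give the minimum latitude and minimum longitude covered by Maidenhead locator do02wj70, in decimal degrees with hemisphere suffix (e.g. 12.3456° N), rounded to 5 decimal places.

Field D=3, O=14: +3·20° lon, +14·10° lat → SW at lon -120°, lat 50°.
Square 0, 2: +0·2° lon, +2·1° lat → SW at lon -120°, lat 52°.
Subsquare w=22, j=9: +22·0.0833333° lon, +9·0.0416667° lat → SW at lon -118.167°, lat 52.375°.
Extended square 7, 0: +7·0.00833333° lon, +0·0.00416667° lat → SW at lon -118.108°, lat 52.375°.
latitude 52.37500° N, longitude 118.10833° W.

52.37500° N, 118.10833° W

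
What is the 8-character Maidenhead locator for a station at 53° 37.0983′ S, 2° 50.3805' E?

JD16kj01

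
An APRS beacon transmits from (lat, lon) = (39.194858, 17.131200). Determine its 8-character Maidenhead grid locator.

JM89ne56

Add 180° to longitude and 90° to latitude: 197.13120, 129.19486.
Field: 197.13120/20 → 9 → J, 129.19486/10 → 12 → M; chars JM.
Square: 17.13120/2 → 8, 9.19486/1 → 9; chars 89.
Subsquare: 1.13120/0.0833333 → 13 → n, 0.19486/0.0416667 → 4 → e; chars ne.
Extended square: 0.04787/0.00833333 → 5, 0.02819/0.00416667 → 6; chars 56.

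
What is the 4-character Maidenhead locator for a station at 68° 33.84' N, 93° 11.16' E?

NP68

Offset from 180°W / 90°S: lon 273.19°, lat 158.56°.
Field: 273.19/20 → 13 → N, 158.56/10 → 15 → P; chars NP.
Square: 13.19/2 → 6, 8.56/1 → 8; chars 68.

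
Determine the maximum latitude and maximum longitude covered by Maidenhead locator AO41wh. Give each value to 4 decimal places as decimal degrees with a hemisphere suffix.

51.3333° N, 170.0833° W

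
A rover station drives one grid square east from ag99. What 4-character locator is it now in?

Longitude square 9; +1 → 10, wraps to 0, carry into field.
Longitude field A = 0; +1 → 1 = B.
The latitude characters are unchanged.

BG09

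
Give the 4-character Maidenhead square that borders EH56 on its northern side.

EH57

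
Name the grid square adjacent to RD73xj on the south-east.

Longitude subsquare x = 23; +1 → 24, wraps to 0 = a, carry into square.
Longitude square 7; +1 → 8.
Latitude subsquare j = 9; −1 → 8 = i.

RD83ai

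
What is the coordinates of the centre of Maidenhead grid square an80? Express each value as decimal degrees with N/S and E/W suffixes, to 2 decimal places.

Field A=0, N=13: +0·20° lon, +13·10° lat → SW at lon -180°, lat 40°.
Square 8, 0: +8·2° lon, +0·1° lat → SW at lon -164°, lat 40°.
Cell spans 2° lon × 1° lat. Centre is SW corner plus half of each.
latitude 40.50° N, longitude 163.00° W.

40.50° N, 163.00° W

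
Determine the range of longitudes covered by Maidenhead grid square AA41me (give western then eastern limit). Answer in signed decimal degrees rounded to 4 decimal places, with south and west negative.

-171.0000, -170.9167

Field A=0, A=0: +0·20° lon, +0·10° lat → SW at lon -180°, lat -90°.
Square 4, 1: +4·2° lon, +1·1° lat → SW at lon -172°, lat -89°.
Subsquare m=12, e=4: +12·0.0833333° lon, +4·0.0416667° lat → SW at lon -171°, lat -88.8333°.
Cell spans 0.0833333° lon × 0.0416667° lat.
west -171.0000, east -170.9167.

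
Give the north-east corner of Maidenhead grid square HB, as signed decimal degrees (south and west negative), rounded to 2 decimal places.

-70.00, -20.00

Field H=7, B=1: +7·20° lon, +1·10° lat → SW at lon -40°, lat -80°.
Cell spans 20° lon × 10° lat. NE corner is SW corner plus one full cell.
latitude -70.00, longitude -20.00.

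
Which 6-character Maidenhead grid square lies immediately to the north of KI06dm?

KI06dn

Latitude subsquare m = 12; +1 → 13 = n.
The longitude characters are unchanged.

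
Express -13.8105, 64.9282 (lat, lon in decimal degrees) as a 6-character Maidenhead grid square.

Offset from 180°W / 90°S: lon 244.9282°, lat 76.1895°.
Field: 244.9282/20 → 12 → M, 76.1895/10 → 7 → H; chars MH.
Square: 4.9282/2 → 2, 6.1895/1 → 6; chars 26.
Subsquare: 0.9282/0.0833333 → 11 → l, 0.1895/0.0416667 → 4 → e; chars le.

MH26le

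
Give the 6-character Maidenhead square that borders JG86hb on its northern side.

JG86hc

Latitude subsquare b = 1; +1 → 2 = c.
The longitude characters are unchanged.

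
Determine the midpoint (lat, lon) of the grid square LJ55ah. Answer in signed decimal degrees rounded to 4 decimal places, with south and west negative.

Field L=11, J=9: +11·20° lon, +9·10° lat → SW at lon 40°, lat 0°.
Square 5, 5: +5·2° lon, +5·1° lat → SW at lon 50°, lat 5°.
Subsquare a=0, h=7: +0·0.0833333° lon, +7·0.0416667° lat → SW at lon 50°, lat 5.29167°.
Cell spans 0.0833333° lon × 0.0416667° lat. Centre is SW corner plus half of each.
latitude 5.3125, longitude 50.0417.

5.3125, 50.0417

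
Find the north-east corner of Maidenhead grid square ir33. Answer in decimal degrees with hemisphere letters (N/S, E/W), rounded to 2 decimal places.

Field I=8, R=17: +8·20° lon, +17·10° lat → SW at lon -20°, lat 80°.
Square 3, 3: +3·2° lon, +3·1° lat → SW at lon -14°, lat 83°.
Cell spans 2° lon × 1° lat. NE corner is SW corner plus one full cell.
latitude 84.00° N, longitude 12.00° W.

84.00° N, 12.00° W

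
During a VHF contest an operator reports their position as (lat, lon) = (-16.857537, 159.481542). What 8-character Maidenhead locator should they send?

QH93rd74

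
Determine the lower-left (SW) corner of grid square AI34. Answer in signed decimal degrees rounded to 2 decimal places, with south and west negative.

-6.00, -174.00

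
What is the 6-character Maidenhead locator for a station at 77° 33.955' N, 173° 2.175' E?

RQ67mn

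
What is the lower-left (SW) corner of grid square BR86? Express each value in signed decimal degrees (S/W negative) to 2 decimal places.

86.00, -144.00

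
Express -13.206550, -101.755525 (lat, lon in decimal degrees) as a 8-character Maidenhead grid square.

Shift to the Maidenhead origin (180°W, 90°S): lon 78.24447, lat 76.79345.
Field: lon ⌊78.24447/20⌋ = 3 → D; lat ⌊76.79345/10⌋ = 7 → H.
Square: lon ⌊18.24447/2⌋ = 9; lat ⌊6.79345/1⌋ = 6.
Subsquare: lon ⌊0.24447/0.0833333⌋ = 2 → c; lat ⌊0.79345/0.0416667⌋ = 19 → t.
Extended square: lon ⌊0.07781/0.00833333⌋ = 9; lat ⌊0.00178/0.00416667⌋ = 0.

DH96ct90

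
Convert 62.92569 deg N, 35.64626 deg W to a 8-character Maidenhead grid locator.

HP22ew22

Shift to the Maidenhead origin (180°W, 90°S): lon 144.35374, lat 152.92569.
Field (20°×10°, letters A–R): 144.35374/20 → 7 → H, 152.92569/10 → 15 → P; chars HP.
Square (2°×1°, digits 0–9): 4.35374/2 → 2, 2.92569/1 → 2; chars 22.
Subsquare (5′×2.5′, letters a–x): 0.35374/0.0833333 → 4 → e, 0.92569/0.0416667 → 22 → w; chars ew.
Extended square (30″×15″, digits 0–9): 0.02041/0.00833333 → 2, 0.00902/0.00416667 → 2; chars 22.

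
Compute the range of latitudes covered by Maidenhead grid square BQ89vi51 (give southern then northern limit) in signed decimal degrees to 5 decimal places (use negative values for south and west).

79.33750, 79.34167

Field B=1, Q=16: +1·20° lon, +16·10° lat → SW at lon -160°, lat 70°.
Square 8, 9: +8·2° lon, +9·1° lat → SW at lon -144°, lat 79°.
Subsquare v=21, i=8: +21·0.0833333° lon, +8·0.0416667° lat → SW at lon -142.25°, lat 79.3333°.
Extended square 5, 1: +5·0.00833333° lon, +1·0.00416667° lat → SW at lon -142.208°, lat 79.3375°.
Cell spans 0.00833333° lon × 0.00416667° lat.
south 79.33750, north 79.34167.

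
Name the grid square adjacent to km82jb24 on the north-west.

Longitude extended square 2; −1 → 1.
Latitude extended square 4; +1 → 5.

KM82jb15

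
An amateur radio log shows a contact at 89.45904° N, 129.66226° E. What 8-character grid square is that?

Add 180° to longitude and 90° to latitude: 309.66226, 179.45904.
Field: lon ⌊309.66226/20⌋ = 15 → P; lat ⌊179.45904/10⌋ = 17 → R.
Square: lon ⌊9.66226/2⌋ = 4; lat ⌊9.45904/1⌋ = 9.
Subsquare: lon ⌊1.66226/0.0833333⌋ = 19 → t; lat ⌊0.45904/0.0416667⌋ = 11 → l.
Extended square: lon ⌊0.07893/0.00833333⌋ = 9; lat ⌊0.00071/0.00416667⌋ = 0.

PR49tl90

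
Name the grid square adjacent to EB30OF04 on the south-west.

EB30nf93

Longitude extended square 0; −1 → -1, wraps to 9, carry into subsquare.
Longitude subsquare o = 14; −1 → 13 = n.
Latitude extended square 4; −1 → 3.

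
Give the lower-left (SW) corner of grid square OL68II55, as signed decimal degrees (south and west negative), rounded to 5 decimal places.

28.35417, 112.70833

Field O=14, L=11: +14·20° lon, +11·10° lat → SW at lon 100°, lat 20°.
Square 6, 8: +6·2° lon, +8·1° lat → SW at lon 112°, lat 28°.
Subsquare i=8, i=8: +8·0.0833333° lon, +8·0.0416667° lat → SW at lon 112.667°, lat 28.3333°.
Extended square 5, 5: +5·0.00833333° lon, +5·0.00416667° lat → SW at lon 112.708°, lat 28.3542°.
latitude 28.35417, longitude 112.70833.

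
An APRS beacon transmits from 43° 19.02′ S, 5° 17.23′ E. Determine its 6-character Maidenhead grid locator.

Offset from 180°W / 90°S: lon 185.2872°, lat 46.6830°.
Field (20°×10°, letters A–R): lon ⌊185.2872/20⌋ = 9 → J; lat ⌊46.6830/10⌋ = 4 → E.
Square (2°×1°, digits 0–9): lon ⌊5.2872/2⌋ = 2; lat ⌊6.6830/1⌋ = 6.
Subsquare (5′×2.5′, letters a–x): lon ⌊1.2872/0.0833333⌋ = 15 → p; lat ⌊0.6830/0.0416667⌋ = 16 → q.

JE26pq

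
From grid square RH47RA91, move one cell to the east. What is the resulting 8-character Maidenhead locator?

RH47sa01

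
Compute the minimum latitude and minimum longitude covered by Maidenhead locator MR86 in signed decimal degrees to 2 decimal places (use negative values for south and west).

86.00, 76.00

Field M=12, R=17: +12·20° lon, +17·10° lat → SW at lon 60°, lat 80°.
Square 8, 6: +8·2° lon, +6·1° lat → SW at lon 76°, lat 86°.
latitude 86.00, longitude 76.00.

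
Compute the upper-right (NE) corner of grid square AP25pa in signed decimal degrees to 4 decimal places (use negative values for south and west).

65.0417, -174.6667

Field A=0, P=15: +0·20° lon, +15·10° lat → SW at lon -180°, lat 60°.
Square 2, 5: +2·2° lon, +5·1° lat → SW at lon -176°, lat 65°.
Subsquare p=15, a=0: +15·0.0833333° lon, +0·0.0416667° lat → SW at lon -174.75°, lat 65°.
Cell spans 0.0833333° lon × 0.0416667° lat. NE corner is SW corner plus one full cell.
latitude 65.0417, longitude -174.6667.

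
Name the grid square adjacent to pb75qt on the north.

Latitude subsquare t = 19; +1 → 20 = u.
The longitude characters are unchanged.

PB75qu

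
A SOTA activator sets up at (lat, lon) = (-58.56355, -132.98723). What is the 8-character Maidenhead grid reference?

Add 180° to longitude and 90° to latitude: 47.01277, 31.43645.
Field: lon ⌊47.01277/20⌋ = 2 → C; lat ⌊31.43645/10⌋ = 3 → D.
Square: lon ⌊7.01277/2⌋ = 3; lat ⌊1.43645/1⌋ = 1.
Subsquare: lon ⌊1.01277/0.0833333⌋ = 12 → m; lat ⌊0.43645/0.0416667⌋ = 10 → k.
Extended square: lon ⌊0.01277/0.00833333⌋ = 1; lat ⌊0.01978/0.00416667⌋ = 4.

CD31mk14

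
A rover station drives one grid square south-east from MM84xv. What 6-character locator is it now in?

MM94au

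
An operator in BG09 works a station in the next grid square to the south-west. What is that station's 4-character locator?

AG98

Longitude square 0; −1 → -1, wraps to 9, carry into field.
Longitude field B = 1; −1 → 0 = A.
Latitude square 9; −1 → 8.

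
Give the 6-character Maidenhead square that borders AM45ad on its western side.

AM35xd

Longitude subsquare a = 0; −1 → -1, wraps to 23 = x, carry into square.
Longitude square 4; −1 → 3.
The latitude characters are unchanged.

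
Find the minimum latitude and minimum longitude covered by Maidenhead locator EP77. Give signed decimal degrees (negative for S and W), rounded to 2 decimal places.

Field E=4, P=15: +4·20° lon, +15·10° lat → SW at lon -100°, lat 60°.
Square 7, 7: +7·2° lon, +7·1° lat → SW at lon -86°, lat 67°.
latitude 67.00, longitude -86.00.

67.00, -86.00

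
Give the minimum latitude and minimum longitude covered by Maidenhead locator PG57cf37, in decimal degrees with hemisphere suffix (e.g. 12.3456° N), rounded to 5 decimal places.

Field P=15, G=6: +15·20° lon, +6·10° lat → SW at lon 120°, lat -30°.
Square 5, 7: +5·2° lon, +7·1° lat → SW at lon 130°, lat -23°.
Subsquare c=2, f=5: +2·0.0833333° lon, +5·0.0416667° lat → SW at lon 130.167°, lat -22.7917°.
Extended square 3, 7: +3·0.00833333° lon, +7·0.00416667° lat → SW at lon 130.192°, lat -22.7625°.
latitude 22.76250° S, longitude 130.19167° E.

22.76250° S, 130.19167° E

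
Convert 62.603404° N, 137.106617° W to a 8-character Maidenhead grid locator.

Add 180° to longitude and 90° to latitude: 42.89338, 152.60340.
Field (20°×10°, letters A–R): lon ⌊42.89338/20⌋ = 2 → C; lat ⌊152.60340/10⌋ = 15 → P.
Square (2°×1°, digits 0–9): lon ⌊2.89338/2⌋ = 1; lat ⌊2.60340/1⌋ = 2.
Subsquare (5′×2.5′, letters a–x): lon ⌊0.89338/0.0833333⌋ = 10 → k; lat ⌊0.60340/0.0416667⌋ = 14 → o.
Extended square (30″×15″, digits 0–9): lon ⌊0.06005/0.00833333⌋ = 7; lat ⌊0.02007/0.00416667⌋ = 4.

CP12ko74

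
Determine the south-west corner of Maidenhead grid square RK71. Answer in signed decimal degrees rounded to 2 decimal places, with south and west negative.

11.00, 174.00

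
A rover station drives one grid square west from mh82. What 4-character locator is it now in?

MH72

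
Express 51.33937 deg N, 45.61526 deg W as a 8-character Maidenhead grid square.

GO71ei61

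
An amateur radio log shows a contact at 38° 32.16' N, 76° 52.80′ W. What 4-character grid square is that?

FM18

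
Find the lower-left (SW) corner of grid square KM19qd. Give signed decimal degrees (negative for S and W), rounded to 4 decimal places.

39.1250, 23.3333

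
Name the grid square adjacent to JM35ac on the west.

Longitude subsquare a = 0; −1 → -1, wraps to 23 = x, carry into square.
Longitude square 3; −1 → 2.
The latitude characters are unchanged.

JM25xc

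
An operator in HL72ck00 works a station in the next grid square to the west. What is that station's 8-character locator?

Longitude extended square 0; −1 → -1, wraps to 9, carry into subsquare.
Longitude subsquare c = 2; −1 → 1 = b.
The latitude characters are unchanged.

HL72bk90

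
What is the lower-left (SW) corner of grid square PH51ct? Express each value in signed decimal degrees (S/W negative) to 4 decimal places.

-18.2083, 130.1667

Field P=15, H=7: +15·20° lon, +7·10° lat → SW at lon 120°, lat -20°.
Square 5, 1: +5·2° lon, +1·1° lat → SW at lon 130°, lat -19°.
Subsquare c=2, t=19: +2·0.0833333° lon, +19·0.0416667° lat → SW at lon 130.167°, lat -18.2083°.
latitude -18.2083, longitude 130.1667.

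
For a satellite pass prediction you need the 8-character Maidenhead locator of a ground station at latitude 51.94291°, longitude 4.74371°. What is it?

Offset from 180°W / 90°S: lon 184.74371°, lat 141.94291°.
Field: lon ⌊184.74371/20⌋ = 9 → J; lat ⌊141.94291/10⌋ = 14 → O.
Square: lon ⌊4.74371/2⌋ = 2; lat ⌊1.94291/1⌋ = 1.
Subsquare: lon ⌊0.74371/0.0833333⌋ = 8 → i; lat ⌊0.94291/0.0416667⌋ = 22 → w.
Extended square: lon ⌊0.07704/0.00833333⌋ = 9; lat ⌊0.02624/0.00416667⌋ = 6.

JO21iw96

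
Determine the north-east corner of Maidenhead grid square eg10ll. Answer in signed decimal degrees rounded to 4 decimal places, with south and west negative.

-29.5000, -97.0000

Field E=4, G=6: +4·20° lon, +6·10° lat → SW at lon -100°, lat -30°.
Square 1, 0: +1·2° lon, +0·1° lat → SW at lon -98°, lat -30°.
Subsquare l=11, l=11: +11·0.0833333° lon, +11·0.0416667° lat → SW at lon -97.0833°, lat -29.5417°.
Cell spans 0.0833333° lon × 0.0416667° lat. NE corner is SW corner plus one full cell.
latitude -29.5000, longitude -97.0000.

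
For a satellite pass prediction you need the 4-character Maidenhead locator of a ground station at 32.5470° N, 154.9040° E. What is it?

Shift to the Maidenhead origin (180°W, 90°S): lon 334.90, lat 122.55.
Field: lon ⌊334.90/20⌋ = 16 → Q; lat ⌊122.55/10⌋ = 12 → M.
Square: lon ⌊14.90/2⌋ = 7; lat ⌊2.55/1⌋ = 2.

QM72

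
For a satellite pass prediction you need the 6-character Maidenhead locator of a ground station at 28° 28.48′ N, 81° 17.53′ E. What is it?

Shift to the Maidenhead origin (180°W, 90°S): lon 261.2922, lat 118.4747.
Field: lon ⌊261.2922/20⌋ = 13 → N; lat ⌊118.4747/10⌋ = 11 → L.
Square: lon ⌊1.2922/2⌋ = 0; lat ⌊8.4747/1⌋ = 8.
Subsquare: lon ⌊1.2922/0.0833333⌋ = 15 → p; lat ⌊0.4747/0.0416667⌋ = 11 → l.

NL08pl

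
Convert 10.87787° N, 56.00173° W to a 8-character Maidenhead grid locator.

GK10xv90

Shift to the Maidenhead origin (180°W, 90°S): lon 123.99827, lat 100.87787.
Field: lon ⌊123.99827/20⌋ = 6 → G; lat ⌊100.87787/10⌋ = 10 → K.
Square: lon ⌊3.99827/2⌋ = 1; lat ⌊0.87787/1⌋ = 0.
Subsquare: lon ⌊1.99827/0.0833333⌋ = 23 → x; lat ⌊0.87787/0.0416667⌋ = 21 → v.
Extended square: lon ⌊0.08160/0.00833333⌋ = 9; lat ⌊0.00287/0.00416667⌋ = 0.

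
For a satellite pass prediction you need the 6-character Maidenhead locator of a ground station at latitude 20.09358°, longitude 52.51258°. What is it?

Shift to the Maidenhead origin (180°W, 90°S): lon 232.5126, lat 110.0936.
Field: 232.5126/20 → 11 → L, 110.0936/10 → 11 → L; chars LL.
Square: 12.5126/2 → 6, 0.0936/1 → 0; chars 60.
Subsquare: 0.5126/0.0833333 → 6 → g, 0.0936/0.0416667 → 2 → c; chars gc.

LL60gc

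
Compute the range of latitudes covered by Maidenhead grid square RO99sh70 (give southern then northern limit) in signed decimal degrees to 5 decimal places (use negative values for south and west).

59.29167, 59.29583

Field R=17, O=14: +17·20° lon, +14·10° lat → SW at lon 160°, lat 50°.
Square 9, 9: +9·2° lon, +9·1° lat → SW at lon 178°, lat 59°.
Subsquare s=18, h=7: +18·0.0833333° lon, +7·0.0416667° lat → SW at lon 179.5°, lat 59.2917°.
Extended square 7, 0: +7·0.00833333° lon, +0·0.00416667° lat → SW at lon 179.558°, lat 59.2917°.
Cell spans 0.00833333° lon × 0.00416667° lat.
south 59.29167, north 59.29583.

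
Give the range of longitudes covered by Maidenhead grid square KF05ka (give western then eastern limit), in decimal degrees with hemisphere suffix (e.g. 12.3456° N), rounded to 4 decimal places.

20.8333° E, 20.9167° E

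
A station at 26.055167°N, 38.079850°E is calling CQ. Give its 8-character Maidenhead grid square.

KL96ab93

Shift to the Maidenhead origin (180°W, 90°S): lon 218.07985, lat 116.05517.
Field: lon ⌊218.07985/20⌋ = 10 → K; lat ⌊116.05517/10⌋ = 11 → L.
Square: lon ⌊18.07985/2⌋ = 9; lat ⌊6.05517/1⌋ = 6.
Subsquare: lon ⌊0.07985/0.0833333⌋ = 0 → a; lat ⌊0.05517/0.0416667⌋ = 1 → b.
Extended square: lon ⌊0.07985/0.00833333⌋ = 9; lat ⌊0.01350/0.00416667⌋ = 3.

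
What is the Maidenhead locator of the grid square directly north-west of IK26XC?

Longitude subsquare x = 23; −1 → 22 = w.
Latitude subsquare c = 2; +1 → 3 = d.

IK26wd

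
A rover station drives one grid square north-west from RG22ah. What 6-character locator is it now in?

Longitude subsquare a = 0; −1 → -1, wraps to 23 = x, carry into square.
Longitude square 2; −1 → 1.
Latitude subsquare h = 7; +1 → 8 = i.

RG12xi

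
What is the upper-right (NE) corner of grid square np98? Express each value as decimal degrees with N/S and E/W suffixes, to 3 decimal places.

69.000° N, 100.000° E

Field N=13, P=15: +13·20° lon, +15·10° lat → SW at lon 80°, lat 60°.
Square 9, 8: +9·2° lon, +8·1° lat → SW at lon 98°, lat 68°.
Cell spans 2° lon × 1° lat. NE corner is SW corner plus one full cell.
latitude 69.000° N, longitude 100.000° E.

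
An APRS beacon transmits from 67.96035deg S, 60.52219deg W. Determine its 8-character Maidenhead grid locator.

FC92ra79

Add 180° to longitude and 90° to latitude: 119.47781, 22.03965.
Field: lon ⌊119.47781/20⌋ = 5 → F; lat ⌊22.03965/10⌋ = 2 → C.
Square: lon ⌊19.47781/2⌋ = 9; lat ⌊2.03965/1⌋ = 2.
Subsquare: lon ⌊1.47781/0.0833333⌋ = 17 → r; lat ⌊0.03965/0.0416667⌋ = 0 → a.
Extended square: lon ⌊0.06114/0.00833333⌋ = 7; lat ⌊0.03965/0.00416667⌋ = 9.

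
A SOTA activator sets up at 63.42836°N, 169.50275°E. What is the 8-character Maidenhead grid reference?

Shift to the Maidenhead origin (180°W, 90°S): lon 349.50275, lat 153.42836.
Field (20°×10°, letters A–R): lon ⌊349.50275/20⌋ = 17 → R; lat ⌊153.42836/10⌋ = 15 → P.
Square (2°×1°, digits 0–9): lon ⌊9.50275/2⌋ = 4; lat ⌊3.42836/1⌋ = 3.
Subsquare (5′×2.5′, letters a–x): lon ⌊1.50275/0.0833333⌋ = 18 → s; lat ⌊0.42836/0.0416667⌋ = 10 → k.
Extended square (30″×15″, digits 0–9): lon ⌊0.00275/0.00833333⌋ = 0; lat ⌊0.01169/0.00416667⌋ = 2.

RP43sk02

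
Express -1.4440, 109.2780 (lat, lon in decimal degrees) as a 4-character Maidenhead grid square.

OI48

Offset from 180°W / 90°S: lon 289.28°, lat 88.56°.
Field: lon ⌊289.28/20⌋ = 14 → O; lat ⌊88.56/10⌋ = 8 → I.
Square: lon ⌊9.28/2⌋ = 4; lat ⌊8.56/1⌋ = 8.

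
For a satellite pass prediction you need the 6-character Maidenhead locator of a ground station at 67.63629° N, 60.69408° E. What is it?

Add 180° to longitude and 90° to latitude: 240.6941, 157.6363.
Field: lon ⌊240.6941/20⌋ = 12 → M; lat ⌊157.6363/10⌋ = 15 → P.
Square: lon ⌊0.6941/2⌋ = 0; lat ⌊7.6363/1⌋ = 7.
Subsquare: lon ⌊0.6941/0.0833333⌋ = 8 → i; lat ⌊0.6363/0.0416667⌋ = 15 → p.

MP07ip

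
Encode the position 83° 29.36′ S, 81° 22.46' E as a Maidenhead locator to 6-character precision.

Add 180° to longitude and 90° to latitude: 261.3743, 6.5107.
Field: 261.3743/20 → 13 → N, 6.5107/10 → 0 → A; chars NA.
Square: 1.3743/2 → 0, 6.5107/1 → 6; chars 06.
Subsquare: 1.3743/0.0833333 → 16 → q, 0.5107/0.0416667 → 12 → m; chars qm.

NA06qm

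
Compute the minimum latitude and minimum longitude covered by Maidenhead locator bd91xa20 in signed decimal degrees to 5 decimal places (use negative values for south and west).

-59.00000, -140.06667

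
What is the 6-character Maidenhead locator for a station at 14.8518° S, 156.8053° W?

Offset from 180°W / 90°S: lon 23.1947°, lat 75.1482°.
Field (20°×10°, letters A–R): 23.1947/20 → 1 → B, 75.1482/10 → 7 → H; chars BH.
Square (2°×1°, digits 0–9): 3.1947/2 → 1, 5.1482/1 → 5; chars 15.
Subsquare (5′×2.5′, letters a–x): 1.1947/0.0833333 → 14 → o, 0.1482/0.0416667 → 3 → d; chars od.

BH15od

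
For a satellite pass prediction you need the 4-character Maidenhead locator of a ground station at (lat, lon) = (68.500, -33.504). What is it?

Offset from 180°W / 90°S: lon 146.50°, lat 158.50°.
Field: lon ⌊146.50/20⌋ = 7 → H; lat ⌊158.50/10⌋ = 15 → P.
Square: lon ⌊6.50/2⌋ = 3; lat ⌊8.50/1⌋ = 8.

HP38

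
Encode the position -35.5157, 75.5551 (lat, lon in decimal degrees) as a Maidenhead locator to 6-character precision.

Offset from 180°W / 90°S: lon 255.5551°, lat 54.4843°.
Field: lon ⌊255.5551/20⌋ = 12 → M; lat ⌊54.4843/10⌋ = 5 → F.
Square: lon ⌊15.5551/2⌋ = 7; lat ⌊4.4843/1⌋ = 4.
Subsquare: lon ⌊1.5551/0.0833333⌋ = 18 → s; lat ⌊0.4843/0.0416667⌋ = 11 → l.

MF74sl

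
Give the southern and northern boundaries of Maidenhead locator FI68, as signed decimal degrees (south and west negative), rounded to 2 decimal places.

Field F=5, I=8: +5·20° lon, +8·10° lat → SW at lon -80°, lat -10°.
Square 6, 8: +6·2° lon, +8·1° lat → SW at lon -68°, lat -2°.
Cell spans 2° lon × 1° lat.
south -2.00, north -1.00.

-2.00, -1.00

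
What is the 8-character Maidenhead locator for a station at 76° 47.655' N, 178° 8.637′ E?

Add 180° to longitude and 90° to latitude: 358.14395, 166.79425.
Field: 358.14395/20 → 17 → R, 166.79425/10 → 16 → Q; chars RQ.
Square: 18.14395/2 → 9, 6.79425/1 → 6; chars 96.
Subsquare: 0.14395/0.0833333 → 1 → b, 0.79425/0.0416667 → 19 → t; chars bt.
Extended square: 0.06062/0.00833333 → 7, 0.00258/0.00416667 → 0; chars 70.

RQ96bt70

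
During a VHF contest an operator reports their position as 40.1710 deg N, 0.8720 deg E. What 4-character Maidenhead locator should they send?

Offset from 180°W / 90°S: lon 180.87°, lat 130.17°.
Field: 180.87/20 → 9 → J, 130.17/10 → 13 → N; chars JN.
Square: 0.87/2 → 0, 0.17/1 → 0; chars 00.

JN00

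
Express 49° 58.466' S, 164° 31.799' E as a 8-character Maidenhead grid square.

RE20ga36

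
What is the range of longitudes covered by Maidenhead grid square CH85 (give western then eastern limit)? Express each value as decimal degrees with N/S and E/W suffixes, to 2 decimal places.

124.00° W, 122.00° W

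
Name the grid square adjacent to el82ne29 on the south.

EL82ne28

Latitude extended square 9; −1 → 8.
The longitude characters are unchanged.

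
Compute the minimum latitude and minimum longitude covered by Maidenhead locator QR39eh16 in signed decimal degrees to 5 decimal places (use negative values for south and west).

Field Q=16, R=17: +16·20° lon, +17·10° lat → SW at lon 140°, lat 80°.
Square 3, 9: +3·2° lon, +9·1° lat → SW at lon 146°, lat 89°.
Subsquare e=4, h=7: +4·0.0833333° lon, +7·0.0416667° lat → SW at lon 146.333°, lat 89.2917°.
Extended square 1, 6: +1·0.00833333° lon, +6·0.00416667° lat → SW at lon 146.342°, lat 89.3167°.
latitude 89.31667, longitude 146.34167.

89.31667, 146.34167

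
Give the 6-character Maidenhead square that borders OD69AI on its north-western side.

OD59xj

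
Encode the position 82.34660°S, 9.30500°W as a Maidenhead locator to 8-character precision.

IA57ip36

Shift to the Maidenhead origin (180°W, 90°S): lon 170.69500, lat 7.65340.
Field: 170.69500/20 → 8 → I, 7.65340/10 → 0 → A; chars IA.
Square: 10.69500/2 → 5, 7.65340/1 → 7; chars 57.
Subsquare: 0.69500/0.0833333 → 8 → i, 0.65340/0.0416667 → 15 → p; chars ip.
Extended square: 0.02833/0.00833333 → 3, 0.02840/0.00416667 → 6; chars 36.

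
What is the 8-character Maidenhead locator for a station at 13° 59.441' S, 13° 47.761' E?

Offset from 180°W / 90°S: lon 193.79602°, lat 76.00932°.
Field (20°×10°, letters A–R): lon ⌊193.79602/20⌋ = 9 → J; lat ⌊76.00932/10⌋ = 7 → H.
Square (2°×1°, digits 0–9): lon ⌊13.79602/2⌋ = 6; lat ⌊6.00932/1⌋ = 6.
Subsquare (5′×2.5′, letters a–x): lon ⌊1.79602/0.0833333⌋ = 21 → v; lat ⌊0.00932/0.0416667⌋ = 0 → a.
Extended square (30″×15″, digits 0–9): lon ⌊0.04602/0.00833333⌋ = 5; lat ⌊0.00932/0.00416667⌋ = 2.

JH66va52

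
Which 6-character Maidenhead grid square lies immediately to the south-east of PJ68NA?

Longitude subsquare n = 13; +1 → 14 = o.
Latitude subsquare a = 0; −1 → -1, wraps to 23 = x, carry into square.
Latitude square 8; −1 → 7.

PJ67ox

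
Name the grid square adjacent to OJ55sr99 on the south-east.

Longitude extended square 9; +1 → 10, wraps to 0, carry into subsquare.
Longitude subsquare s = 18; +1 → 19 = t.
Latitude extended square 9; −1 → 8.

OJ55tr08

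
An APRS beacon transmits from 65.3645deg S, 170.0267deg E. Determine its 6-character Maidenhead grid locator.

Shift to the Maidenhead origin (180°W, 90°S): lon 350.0267, lat 24.6355.
Field (20°×10°, letters A–R): 350.0267/20 → 17 → R, 24.6355/10 → 2 → C; chars RC.
Square (2°×1°, digits 0–9): 10.0267/2 → 5, 4.6355/1 → 4; chars 54.
Subsquare (5′×2.5′, letters a–x): 0.0267/0.0833333 → 0 → a, 0.6355/0.0416667 → 15 → p; chars ap.

RC54ap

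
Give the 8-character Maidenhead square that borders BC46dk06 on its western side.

Longitude extended square 0; −1 → -1, wraps to 9, carry into subsquare.
Longitude subsquare d = 3; −1 → 2 = c.
The latitude characters are unchanged.

BC46ck96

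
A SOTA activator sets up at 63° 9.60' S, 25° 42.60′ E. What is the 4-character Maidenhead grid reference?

Add 180° to longitude and 90° to latitude: 205.71, 26.84.
Field (20°×10°, letters A–R): lon ⌊205.71/20⌋ = 10 → K; lat ⌊26.84/10⌋ = 2 → C.
Square (2°×1°, digits 0–9): lon ⌊5.71/2⌋ = 2; lat ⌊6.84/1⌋ = 6.

KC26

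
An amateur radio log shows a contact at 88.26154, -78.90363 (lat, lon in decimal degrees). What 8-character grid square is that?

FR08ng12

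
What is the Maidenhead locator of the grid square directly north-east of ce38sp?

CE38tq

Longitude subsquare s = 18; +1 → 19 = t.
Latitude subsquare p = 15; +1 → 16 = q.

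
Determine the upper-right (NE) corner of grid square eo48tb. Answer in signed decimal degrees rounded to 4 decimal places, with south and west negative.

58.0833, -90.3333

Field E=4, O=14: +4·20° lon, +14·10° lat → SW at lon -100°, lat 50°.
Square 4, 8: +4·2° lon, +8·1° lat → SW at lon -92°, lat 58°.
Subsquare t=19, b=1: +19·0.0833333° lon, +1·0.0416667° lat → SW at lon -90.4167°, lat 58.0417°.
Cell spans 0.0833333° lon × 0.0416667° lat. NE corner is SW corner plus one full cell.
latitude 58.0833, longitude -90.3333.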